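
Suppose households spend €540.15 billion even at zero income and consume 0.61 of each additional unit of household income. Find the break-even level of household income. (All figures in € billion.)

Y = 1385

At break-even, C = Y: 540.15 + 0.61Y = Y
0.39Y = 540.15, so Y = 540.15/0.39 = 1385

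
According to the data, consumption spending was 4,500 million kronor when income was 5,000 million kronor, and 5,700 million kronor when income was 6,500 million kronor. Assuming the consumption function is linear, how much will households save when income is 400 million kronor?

MPC = (5700 − 4500)/(6500 − 5000) = 1200/1500 = 0.8
a = 4500 − 0.8(5000) = 4500 − 4000 = 500
C = 500 + 0.8(400) = 820
S = 400 − 820 = -420

S = -420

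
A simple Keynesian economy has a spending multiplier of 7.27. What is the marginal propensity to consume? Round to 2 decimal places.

k = 1/(1 − MPC), so 1 − MPC = 1/k = 1/7.27 = 0.1376
MPC = 1 − 0.1376 = 0.86

MPC = 0.86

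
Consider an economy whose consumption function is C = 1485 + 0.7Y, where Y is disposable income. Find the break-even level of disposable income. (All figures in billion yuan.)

Y = 4950

At break-even, C = Y: 1485 + 0.7Y = Y
0.3Y = 1485, so Y = 1485/0.3 = 4950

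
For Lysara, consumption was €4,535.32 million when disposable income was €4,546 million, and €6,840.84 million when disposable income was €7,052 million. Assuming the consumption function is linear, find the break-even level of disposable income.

MPC = (6840.84 − 4535.32)/(7052 − 4546) = 2305.52/2506 = 0.92
a = 4535.32 − 0.92(4546) = 4535.32 − 4182.32 = 353
Break-even: Y = a/(1−MPC) = 353/0.08 = 4412.5

Y = 4412.5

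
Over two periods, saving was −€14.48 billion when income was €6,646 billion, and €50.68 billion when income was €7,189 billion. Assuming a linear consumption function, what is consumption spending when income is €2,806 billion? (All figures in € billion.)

MPS = ΔS/ΔY = (50.68 − (-14.48))/(7189 − 6646) = 65.16/543 = 0.12
MPC = 1 − MPS = 0.88
Autonomous saving = -14.48 − 0.12(6646) = -812, so a = 812
C = 812 + 0.88(2806) = 812 + 2469.28 = 3281.28

C = 3281.28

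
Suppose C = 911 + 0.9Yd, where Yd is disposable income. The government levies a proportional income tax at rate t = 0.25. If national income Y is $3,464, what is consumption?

C = 3249.2

Yd = (1 − 0.25)(3464) = 0.75(3464) = 2598
C = 911 + 0.9(2598) = 911 + 2338.2 = 3249.2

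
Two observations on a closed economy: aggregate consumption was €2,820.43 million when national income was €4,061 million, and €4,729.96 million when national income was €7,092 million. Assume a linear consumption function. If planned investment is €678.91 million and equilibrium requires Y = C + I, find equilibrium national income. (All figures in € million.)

MPC = (4729.96 − 2820.43)/(7092 − 4061) = 1909.53/3031 = 0.63
a = 2820.43 − 0.63(4061) = 262
Equilibrium: Y = 262 + 0.63Y + 678.91
0.37Y = 940.91, so Y = 940.91/0.37 = 2543

Y = 2543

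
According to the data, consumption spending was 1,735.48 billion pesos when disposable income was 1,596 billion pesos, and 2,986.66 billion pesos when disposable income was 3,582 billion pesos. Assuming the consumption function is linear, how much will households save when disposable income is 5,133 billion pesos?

S = 1169.21

MPC = (2986.66 − 1735.48)/(3582 − 1596) = 1251.18/1986 = 0.63
a = 1735.48 − 0.63(1596) = 1735.48 − 1005.48 = 730
C = 730 + 0.63(5133) = 3963.79
S = 5133 − 3963.79 = 1169.21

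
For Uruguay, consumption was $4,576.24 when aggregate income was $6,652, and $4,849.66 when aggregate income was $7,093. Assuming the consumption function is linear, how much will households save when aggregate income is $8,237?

S = 2678.06

MPC = (4849.66 − 4576.24)/(7093 − 6652) = 273.42/441 = 0.62
a = 4576.24 − 0.62(6652) = 4576.24 − 4124.24 = 452
C = 452 + 0.62(8237) = 5558.94
S = 8237 − 5558.94 = 2678.06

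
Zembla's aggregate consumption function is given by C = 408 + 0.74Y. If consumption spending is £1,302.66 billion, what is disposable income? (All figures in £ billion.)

Y = 1209

408 + 0.74Y = 1302.66
0.74Y = 894.66, so Y = 894.66/0.74 = 1209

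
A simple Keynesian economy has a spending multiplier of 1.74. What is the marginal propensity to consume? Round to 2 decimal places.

MPC = 0.43

k = 1/(1 − MPC), so 1 − MPC = 1/k = 1/1.74 = 0.5747
MPC = 1 − 0.5747 = 0.43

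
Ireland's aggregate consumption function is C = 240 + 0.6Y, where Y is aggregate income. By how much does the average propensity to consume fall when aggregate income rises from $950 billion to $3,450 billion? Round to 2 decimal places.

At Y = 950: C = 240 + 0.6(950) = 810, APC = 810/950 = 0.853
At Y = 3450: C = 2310, APC = 2310/3450 = 0.670
Fall in APC = 0.853 − 0.670 = 0.183 ≈ 0.18

ΔAPC = 0.18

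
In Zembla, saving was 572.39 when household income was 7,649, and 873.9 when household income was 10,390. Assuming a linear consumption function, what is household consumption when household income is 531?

MPS = ΔS/ΔY = (873.9 − 572.39)/(10390 − 7649) = 301.51/2741 = 0.11
MPC = 1 − MPS = 0.89
Autonomous saving = 572.39 − 0.11(7649) = -269, so a = 269
C = 269 + 0.89(531) = 269 + 472.59 = 741.59

C = 741.59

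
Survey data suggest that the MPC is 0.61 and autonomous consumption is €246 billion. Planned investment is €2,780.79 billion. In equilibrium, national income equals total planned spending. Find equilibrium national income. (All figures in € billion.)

Y = C + I = 246 + 0.61Y + 2780.79
Y − 0.61Y = 3026.79
0.39Y = 3026.79, so Y = 3026.79/0.39 = 7761

Y = 7761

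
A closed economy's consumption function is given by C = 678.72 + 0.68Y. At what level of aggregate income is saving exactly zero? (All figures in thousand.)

At break-even, C = Y: 678.72 + 0.68Y = Y
0.32Y = 678.72, so Y = 678.72/0.32 = 2121

Y = 2121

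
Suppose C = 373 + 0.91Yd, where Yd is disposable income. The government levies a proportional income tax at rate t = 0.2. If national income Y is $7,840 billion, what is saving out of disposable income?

Yd = (1 − 0.2)(7840) = 0.8(7840) = 6272
C = 373 + 0.91(6272) = 373 + 5707.52 = 6080.52
S = Yd − C = 6272 − 6080.52 = 191.48

S = 191.48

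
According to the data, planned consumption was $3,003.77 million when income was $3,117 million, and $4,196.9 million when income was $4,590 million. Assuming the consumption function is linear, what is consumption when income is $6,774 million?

MPC = (4196.9 − 3003.77)/(4590 − 3117) = 1193.13/1473 = 0.81
a = 3003.77 − 0.81(3117) = 3003.77 − 2524.77 = 479
C = 479 + 0.81(6774) = 479 + 5486.94 = 5965.94

C = 5965.94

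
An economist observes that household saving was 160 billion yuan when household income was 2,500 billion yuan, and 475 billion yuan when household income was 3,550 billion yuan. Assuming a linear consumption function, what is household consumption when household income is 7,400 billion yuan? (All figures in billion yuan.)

MPS = ΔS/ΔY = (475 − 160)/(3550 − 2500) = 315/1050 = 0.3
MPC = 1 − MPS = 0.7
Autonomous saving = 160 − 0.3(2500) = -590, so a = 590
C = 590 + 0.7(7400) = 590 + 5180 = 5770

C = 5770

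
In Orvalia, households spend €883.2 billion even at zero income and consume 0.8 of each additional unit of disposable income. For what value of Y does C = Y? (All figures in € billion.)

At break-even, C = Y: 883.2 + 0.8Y = Y
0.2Y = 883.2, so Y = 883.2/0.2 = 4416

Y = 4416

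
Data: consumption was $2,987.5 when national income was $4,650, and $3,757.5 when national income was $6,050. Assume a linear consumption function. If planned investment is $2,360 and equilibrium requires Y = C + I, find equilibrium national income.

MPC = (3757.5 − 2987.5)/(6050 − 4650) = 770/1400 = 0.55
a = 2987.5 − 0.55(4650) = 430
Equilibrium: Y = 430 + 0.55Y + 2360
0.45Y = 2790, so Y = 2790/0.45 = 6200

Y = 6200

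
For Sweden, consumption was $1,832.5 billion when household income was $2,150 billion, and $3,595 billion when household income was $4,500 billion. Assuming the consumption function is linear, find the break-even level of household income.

MPC = (3595 − 1832.5)/(4500 − 2150) = 1762.5/2350 = 0.75
a = 1832.5 − 0.75(2150) = 1832.5 − 1612.5 = 220
Break-even: Y = a/(1−MPC) = 220/0.25 = 880

Y = 880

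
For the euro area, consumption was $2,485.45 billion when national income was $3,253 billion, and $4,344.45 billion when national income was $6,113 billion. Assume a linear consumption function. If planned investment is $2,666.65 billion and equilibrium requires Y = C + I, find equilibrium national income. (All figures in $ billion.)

MPC = (4344.45 − 2485.45)/(6113 − 3253) = 1859/2860 = 0.65
a = 2485.45 − 0.65(3253) = 371
Equilibrium: Y = 371 + 0.65Y + 2666.65
0.35Y = 3037.65, so Y = 3037.65/0.35 = 8679

Y = 8679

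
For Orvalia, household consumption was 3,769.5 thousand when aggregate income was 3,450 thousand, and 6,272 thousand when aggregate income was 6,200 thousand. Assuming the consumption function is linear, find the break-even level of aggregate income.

Y = 7000

MPC = (6272 − 3769.5)/(6200 − 3450) = 2502.5/2750 = 0.91
a = 3769.5 − 0.91(3450) = 3769.5 − 3139.5 = 630
Break-even: Y = a/(1−MPC) = 630/0.09 = 7000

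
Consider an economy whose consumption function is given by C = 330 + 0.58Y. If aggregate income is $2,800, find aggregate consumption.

C = 330 + 0.58(2800) = 330 + 1624 = 1954

C = 1954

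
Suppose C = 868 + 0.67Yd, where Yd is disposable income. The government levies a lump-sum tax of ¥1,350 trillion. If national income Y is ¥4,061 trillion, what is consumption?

Yd = Y − T = 4061 − 1350 = 2711
C = 868 + 0.67(2711) = 868 + 1816.37 = 2684.37

C = 2684.37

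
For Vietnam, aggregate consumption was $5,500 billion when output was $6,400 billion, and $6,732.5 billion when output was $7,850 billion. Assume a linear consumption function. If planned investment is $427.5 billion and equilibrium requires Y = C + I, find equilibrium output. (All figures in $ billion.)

MPC = (6732.5 − 5500)/(7850 − 6400) = 1232.5/1450 = 0.85
a = 5500 − 0.85(6400) = 60
Equilibrium: Y = 60 + 0.85Y + 427.5
0.15Y = 487.5, so Y = 487.5/0.15 = 3250

Y = 3250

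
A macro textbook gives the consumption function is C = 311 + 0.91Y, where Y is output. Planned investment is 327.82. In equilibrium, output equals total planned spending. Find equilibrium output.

Y = C + I = 311 + 0.91Y + 327.82
Y − 0.91Y = 638.82
0.09Y = 638.82, so Y = 638.82/0.09 = 7098

Y = 7098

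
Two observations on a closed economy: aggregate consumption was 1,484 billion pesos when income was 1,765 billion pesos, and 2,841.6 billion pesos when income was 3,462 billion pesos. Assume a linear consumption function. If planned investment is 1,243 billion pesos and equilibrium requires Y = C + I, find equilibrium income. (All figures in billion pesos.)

Y = 6575

MPC = (2841.6 − 1484)/(3462 − 1765) = 1357.6/1697 = 0.8
a = 1484 − 0.8(1765) = 72
Equilibrium: Y = 72 + 0.8Y + 1243
0.2Y = 1315, so Y = 1315/0.2 = 6575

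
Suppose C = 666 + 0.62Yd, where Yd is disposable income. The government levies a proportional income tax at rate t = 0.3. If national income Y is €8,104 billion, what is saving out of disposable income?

Yd = (1 − 0.3)(8104) = 0.7(8104) = 5672.8
C = 666 + 0.62(5672.8) = 666 + 3517.136 = 4183.136
S = Yd − C = 5672.8 − 4183.136 = 1489.664

S = 1489.664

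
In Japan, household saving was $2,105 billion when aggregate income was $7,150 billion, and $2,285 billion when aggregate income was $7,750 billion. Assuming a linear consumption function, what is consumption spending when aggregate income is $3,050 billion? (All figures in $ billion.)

MPS = ΔS/ΔY = (2285 − 2105)/(7750 − 7150) = 180/600 = 0.3
MPC = 1 − MPS = 0.7
Autonomous saving = 2105 − 0.3(7150) = -40, so a = 40
C = 40 + 0.7(3050) = 40 + 2135 = 2175

C = 2175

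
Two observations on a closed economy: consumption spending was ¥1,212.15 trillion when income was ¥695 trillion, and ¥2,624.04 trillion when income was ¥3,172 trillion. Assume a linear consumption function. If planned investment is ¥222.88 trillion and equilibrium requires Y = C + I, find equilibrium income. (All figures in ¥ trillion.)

MPC = (2624.04 − 1212.15)/(3172 − 695) = 1411.89/2477 = 0.57
a = 1212.15 − 0.57(695) = 816
Equilibrium: Y = 816 + 0.57Y + 222.88
0.43Y = 1038.88, so Y = 1038.88/0.43 = 2416

Y = 2416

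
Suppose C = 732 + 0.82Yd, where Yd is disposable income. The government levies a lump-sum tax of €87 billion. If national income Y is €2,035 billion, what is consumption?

Yd = Y − T = 2035 − 87 = 1948
C = 732 + 0.82(1948) = 732 + 1597.36 = 2329.36

C = 2329.36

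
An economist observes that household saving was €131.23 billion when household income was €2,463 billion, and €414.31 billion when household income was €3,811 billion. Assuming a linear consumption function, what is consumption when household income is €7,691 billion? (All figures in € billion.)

C = 6461.89

MPS = ΔS/ΔY = (414.31 − 131.23)/(3811 − 2463) = 283.08/1348 = 0.21
MPC = 1 − MPS = 0.79
Autonomous saving = 131.23 − 0.21(2463) = -386, so a = 386
C = 386 + 0.79(7691) = 386 + 6075.89 = 6461.89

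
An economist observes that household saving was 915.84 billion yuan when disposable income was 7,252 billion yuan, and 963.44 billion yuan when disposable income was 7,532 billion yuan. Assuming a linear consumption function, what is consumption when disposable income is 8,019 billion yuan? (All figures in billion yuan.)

MPS = ΔS/ΔY = (963.44 − 915.84)/(7532 − 7252) = 47.6/280 = 0.17
MPC = 1 − MPS = 0.83
Autonomous saving = 915.84 − 0.17(7252) = -317, so a = 317
C = 317 + 0.83(8019) = 317 + 6655.77 = 6972.77

C = 6972.77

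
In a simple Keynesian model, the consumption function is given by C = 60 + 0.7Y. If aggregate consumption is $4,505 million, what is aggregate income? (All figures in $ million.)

60 + 0.7Y = 4505
0.7Y = 4445, so Y = 4445/0.7 = 6350

Y = 6350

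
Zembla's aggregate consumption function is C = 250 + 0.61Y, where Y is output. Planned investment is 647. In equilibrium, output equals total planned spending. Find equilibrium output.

Y = 2300

Y = C + I = 250 + 0.61Y + 647
Y − 0.61Y = 897
0.39Y = 897, so Y = 897/0.39 = 2300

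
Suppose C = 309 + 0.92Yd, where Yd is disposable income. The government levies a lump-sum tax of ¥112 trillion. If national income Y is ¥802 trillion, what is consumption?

Yd = Y − T = 802 − 112 = 690
C = 309 + 0.92(690) = 309 + 634.8 = 943.8

C = 943.8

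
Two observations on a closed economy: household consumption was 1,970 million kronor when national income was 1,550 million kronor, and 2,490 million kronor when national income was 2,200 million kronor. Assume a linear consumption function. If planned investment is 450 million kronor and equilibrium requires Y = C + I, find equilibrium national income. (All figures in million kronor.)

Y = 5900

MPC = (2490 − 1970)/(2200 − 1550) = 520/650 = 0.8
a = 1970 − 0.8(1550) = 730
Equilibrium: Y = 730 + 0.8Y + 450
0.2Y = 1180, so Y = 1180/0.2 = 5900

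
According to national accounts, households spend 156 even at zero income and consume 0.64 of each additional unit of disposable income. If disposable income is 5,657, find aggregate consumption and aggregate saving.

C = 156 + 0.64(5657) = 156 + 3620.48 = 3776.48
S = Y − C = 5657 − 3776.48 = 1880.52

C = 3776.48; S = 1880.52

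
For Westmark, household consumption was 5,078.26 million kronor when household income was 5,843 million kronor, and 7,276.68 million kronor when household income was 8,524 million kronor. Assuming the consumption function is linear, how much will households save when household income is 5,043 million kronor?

MPC = (7276.68 − 5078.26)/(8524 − 5843) = 2198.42/2681 = 0.82
a = 5078.26 − 0.82(5843) = 5078.26 − 4791.26 = 287
C = 287 + 0.82(5043) = 4422.26
S = 5043 − 4422.26 = 620.74

S = 620.74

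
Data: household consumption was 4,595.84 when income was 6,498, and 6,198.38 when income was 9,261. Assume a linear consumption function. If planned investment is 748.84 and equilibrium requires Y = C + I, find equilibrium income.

MPC = (6198.38 − 4595.84)/(9261 − 6498) = 1602.54/2763 = 0.58
a = 4595.84 − 0.58(6498) = 827
Equilibrium: Y = 827 + 0.58Y + 748.84
0.42Y = 1575.84, so Y = 1575.84/0.42 = 3752

Y = 3752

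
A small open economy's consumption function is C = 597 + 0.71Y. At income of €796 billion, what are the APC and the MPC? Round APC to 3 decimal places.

MPC = 0.71 (the slope of the consumption function)
C = 597 + 0.71(796) = 1162.16, so APC = 1162.16/796 = 1.460

APC = 1.460; MPC = 0.71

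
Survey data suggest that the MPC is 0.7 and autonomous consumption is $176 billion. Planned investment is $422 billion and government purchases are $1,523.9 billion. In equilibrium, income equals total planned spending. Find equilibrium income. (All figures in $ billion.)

Y = 7073

Y = C + I + G = 176 + 0.7Y + 422 + 1523.9
Y − 0.7Y = 2121.9
0.3Y = 2121.9, so Y = 2121.9/0.3 = 7073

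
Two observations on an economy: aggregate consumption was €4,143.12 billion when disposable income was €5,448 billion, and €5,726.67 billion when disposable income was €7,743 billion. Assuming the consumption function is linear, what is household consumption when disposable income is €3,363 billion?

C = 2704.47

MPC = (5726.67 − 4143.12)/(7743 − 5448) = 1583.55/2295 = 0.69
a = 4143.12 − 0.69(5448) = 4143.12 − 3759.12 = 384
C = 384 + 0.69(3363) = 384 + 2320.47 = 2704.47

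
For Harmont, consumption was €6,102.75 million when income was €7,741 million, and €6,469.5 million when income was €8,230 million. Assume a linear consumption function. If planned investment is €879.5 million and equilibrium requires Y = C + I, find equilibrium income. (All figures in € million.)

Y = 4706

MPC = (6469.5 − 6102.75)/(8230 − 7741) = 366.75/489 = 0.75
a = 6102.75 − 0.75(7741) = 297
Equilibrium: Y = 297 + 0.75Y + 879.5
0.25Y = 1176.5, so Y = 1176.5/0.25 = 4706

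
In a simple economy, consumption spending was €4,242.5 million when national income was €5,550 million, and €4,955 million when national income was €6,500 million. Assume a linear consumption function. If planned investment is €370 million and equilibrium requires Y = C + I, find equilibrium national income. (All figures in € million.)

MPC = (4955 − 4242.5)/(6500 − 5550) = 712.5/950 = 0.75
a = 4242.5 − 0.75(5550) = 80
Equilibrium: Y = 80 + 0.75Y + 370
0.25Y = 450, so Y = 450/0.25 = 1800

Y = 1800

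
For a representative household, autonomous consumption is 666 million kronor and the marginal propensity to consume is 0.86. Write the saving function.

S = -666 + 0.14Y

S = Y − C = Y − (666 + 0.86Y) = -666 + (1 − 0.86)Y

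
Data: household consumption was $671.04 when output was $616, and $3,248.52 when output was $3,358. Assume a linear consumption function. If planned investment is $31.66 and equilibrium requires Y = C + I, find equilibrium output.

Y = 2061

MPC = (3248.52 − 671.04)/(3358 − 616) = 2577.48/2742 = 0.94
a = 671.04 − 0.94(616) = 92
Equilibrium: Y = 92 + 0.94Y + 31.66
0.06Y = 123.66, so Y = 123.66/0.06 = 2061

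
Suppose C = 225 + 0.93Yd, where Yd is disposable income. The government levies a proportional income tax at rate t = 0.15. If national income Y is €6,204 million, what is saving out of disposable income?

S = 144.138

Yd = (1 − 0.15)(6204) = 0.85(6204) = 5273.4
C = 225 + 0.93(5273.4) = 225 + 4904.262 = 5129.262
S = Yd − C = 5273.4 − 5129.262 = 144.138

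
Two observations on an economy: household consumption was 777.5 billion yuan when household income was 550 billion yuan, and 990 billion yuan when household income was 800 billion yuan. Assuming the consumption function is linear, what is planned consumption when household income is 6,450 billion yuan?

C = 5792.5

MPC = (990 − 777.5)/(800 − 550) = 212.5/250 = 0.85
a = 777.5 − 0.85(550) = 777.5 − 467.5 = 310
C = 310 + 0.85(6450) = 310 + 5482.5 = 5792.5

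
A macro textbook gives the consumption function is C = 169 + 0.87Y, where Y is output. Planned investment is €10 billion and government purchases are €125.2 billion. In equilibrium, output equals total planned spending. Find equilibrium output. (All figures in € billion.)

Y = C + I + G = 169 + 0.87Y + 10 + 125.2
Y − 0.87Y = 304.2
0.13Y = 304.2, so Y = 304.2/0.13 = 2340

Y = 2340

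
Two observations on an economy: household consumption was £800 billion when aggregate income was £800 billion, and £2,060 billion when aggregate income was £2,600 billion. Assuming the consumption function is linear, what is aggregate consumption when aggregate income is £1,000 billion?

MPC = (2060 − 800)/(2600 − 800) = 1260/1800 = 0.7
a = 800 − 0.7(800) = 800 − 560 = 240
C = 240 + 0.7(1000) = 240 + 700 = 940

C = 940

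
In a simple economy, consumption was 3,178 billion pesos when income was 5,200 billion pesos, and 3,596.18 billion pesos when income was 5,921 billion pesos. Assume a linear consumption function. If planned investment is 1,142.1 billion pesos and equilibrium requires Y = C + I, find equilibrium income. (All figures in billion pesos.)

Y = 3105

MPC = (3596.18 − 3178)/(5921 − 5200) = 418.18/721 = 0.58
a = 3178 − 0.58(5200) = 162
Equilibrium: Y = 162 + 0.58Y + 1142.1
0.42Y = 1304.1, so Y = 1304.1/0.42 = 3105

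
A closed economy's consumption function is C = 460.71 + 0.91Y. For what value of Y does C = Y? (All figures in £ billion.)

Y = 5119

At break-even, C = Y: 460.71 + 0.91Y = Y
0.09Y = 460.71, so Y = 460.71/0.09 = 5119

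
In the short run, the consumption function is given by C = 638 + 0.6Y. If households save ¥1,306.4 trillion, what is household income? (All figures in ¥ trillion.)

S = Y − C = -638 + 0.4Y
-638 + 0.4Y = 1306.4, so 0.4Y = 1944.4 and Y = 4861

Y = 4861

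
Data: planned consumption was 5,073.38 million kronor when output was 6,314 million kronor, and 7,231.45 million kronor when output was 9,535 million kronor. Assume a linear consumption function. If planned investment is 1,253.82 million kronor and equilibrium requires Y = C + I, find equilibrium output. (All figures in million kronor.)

MPC = (7231.45 − 5073.38)/(9535 − 6314) = 2158.07/3221 = 0.67
a = 5073.38 − 0.67(6314) = 843
Equilibrium: Y = 843 + 0.67Y + 1253.82
0.33Y = 2096.82, so Y = 2096.82/0.33 = 6354

Y = 6354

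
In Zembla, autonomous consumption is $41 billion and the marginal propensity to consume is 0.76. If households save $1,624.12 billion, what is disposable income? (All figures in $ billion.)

Y = 6938

S = Y − C = -41 + 0.24Y
-41 + 0.24Y = 1624.12, so 0.24Y = 1665.12 and Y = 6938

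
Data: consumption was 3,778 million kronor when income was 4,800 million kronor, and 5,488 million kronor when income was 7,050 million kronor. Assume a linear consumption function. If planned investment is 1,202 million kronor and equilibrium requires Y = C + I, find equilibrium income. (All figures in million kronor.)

Y = 5550

MPC = (5488 − 3778)/(7050 − 4800) = 1710/2250 = 0.76
a = 3778 − 0.76(4800) = 130
Equilibrium: Y = 130 + 0.76Y + 1202
0.24Y = 1332, so Y = 1332/0.24 = 5550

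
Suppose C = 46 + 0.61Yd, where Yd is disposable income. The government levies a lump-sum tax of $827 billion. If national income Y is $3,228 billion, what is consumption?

Yd = Y − T = 3228 − 827 = 2401
C = 46 + 0.61(2401) = 46 + 1464.61 = 1510.61

C = 1510.61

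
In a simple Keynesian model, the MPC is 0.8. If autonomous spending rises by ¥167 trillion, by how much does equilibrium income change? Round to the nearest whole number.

ΔY ≈ 835

The multiplier is 1/(1 − MPC) = 1/0.2.
ΔY = 167/0.2 = 835.00 ≈ 835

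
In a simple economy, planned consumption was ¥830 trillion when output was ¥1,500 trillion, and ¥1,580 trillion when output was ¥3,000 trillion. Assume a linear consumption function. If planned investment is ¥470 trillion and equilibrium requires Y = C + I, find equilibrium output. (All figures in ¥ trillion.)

MPC = (1580 − 830)/(3000 − 1500) = 750/1500 = 0.5
a = 830 − 0.5(1500) = 80
Equilibrium: Y = 80 + 0.5Y + 470
0.5Y = 550, so Y = 550/0.5 = 1100

Y = 1100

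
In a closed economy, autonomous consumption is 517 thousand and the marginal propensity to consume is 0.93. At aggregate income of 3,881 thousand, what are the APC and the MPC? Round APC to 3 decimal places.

MPC = 0.93 (the slope of the consumption function)
C = 517 + 0.93(3881) = 4126.33, so APC = 4126.33/3881 = 1.063

APC = 1.063; MPC = 0.93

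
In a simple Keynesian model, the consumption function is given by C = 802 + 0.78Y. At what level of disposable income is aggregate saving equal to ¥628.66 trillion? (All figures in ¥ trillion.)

S = Y − C = -802 + 0.22Y
-802 + 0.22Y = 628.66, so 0.22Y = 1430.66 and Y = 6503

Y = 6503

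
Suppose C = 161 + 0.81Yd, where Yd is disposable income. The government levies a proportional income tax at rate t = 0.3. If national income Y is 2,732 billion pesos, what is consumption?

C = 1710.044

Yd = (1 − 0.3)(2732) = 0.7(2732) = 1912.4
C = 161 + 0.81(1912.4) = 161 + 1549.044 = 1710.044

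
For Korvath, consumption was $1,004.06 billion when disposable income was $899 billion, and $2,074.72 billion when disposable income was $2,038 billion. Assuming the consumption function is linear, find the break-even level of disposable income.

MPC = (2074.72 − 1004.06)/(2038 − 899) = 1070.66/1139 = 0.94
a = 1004.06 − 0.94(899) = 1004.06 − 845.06 = 159
Break-even: Y = a/(1−MPC) = 159/0.06 = 2650

Y = 2650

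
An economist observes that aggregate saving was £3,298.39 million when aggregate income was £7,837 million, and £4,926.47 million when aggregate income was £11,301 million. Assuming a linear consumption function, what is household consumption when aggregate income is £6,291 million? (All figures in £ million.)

MPS = ΔS/ΔY = (4926.47 − 3298.39)/(11301 − 7837) = 1628.08/3464 = 0.47
MPC = 1 − MPS = 0.53
Autonomous saving = 3298.39 − 0.47(7837) = -385, so a = 385
C = 385 + 0.53(6291) = 385 + 3334.23 = 3719.23

C = 3719.23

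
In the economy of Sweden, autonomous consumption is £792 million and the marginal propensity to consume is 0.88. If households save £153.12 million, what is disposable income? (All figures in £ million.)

S = Y − C = -792 + 0.12Y
-792 + 0.12Y = 153.12, so 0.12Y = 945.12 and Y = 7876

Y = 7876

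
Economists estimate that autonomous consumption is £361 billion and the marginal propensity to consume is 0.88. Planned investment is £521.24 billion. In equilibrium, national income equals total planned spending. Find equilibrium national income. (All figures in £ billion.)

Y = C + I = 361 + 0.88Y + 521.24
Y − 0.88Y = 882.24
0.12Y = 882.24, so Y = 882.24/0.12 = 7352

Y = 7352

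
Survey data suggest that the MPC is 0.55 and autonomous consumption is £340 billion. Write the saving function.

S = -340 + 0.45Y

S = Y − C = Y − (340 + 0.55Y) = -340 + (1 − 0.55)Y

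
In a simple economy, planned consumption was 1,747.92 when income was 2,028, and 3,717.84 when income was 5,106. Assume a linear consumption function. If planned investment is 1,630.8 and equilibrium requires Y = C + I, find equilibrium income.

Y = 5780

MPC = (3717.84 − 1747.92)/(5106 − 2028) = 1969.92/3078 = 0.64
a = 1747.92 − 0.64(2028) = 450
Equilibrium: Y = 450 + 0.64Y + 1630.8
0.36Y = 2080.8, so Y = 2080.8/0.36 = 5780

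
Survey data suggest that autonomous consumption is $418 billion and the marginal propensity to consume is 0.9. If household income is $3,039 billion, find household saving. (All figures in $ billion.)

C = 418 + 0.9(3039) = 418 + 2735.1 = 3153.1
S = Y − C = 3039 − 3153.1 = -114.1

S = -114.1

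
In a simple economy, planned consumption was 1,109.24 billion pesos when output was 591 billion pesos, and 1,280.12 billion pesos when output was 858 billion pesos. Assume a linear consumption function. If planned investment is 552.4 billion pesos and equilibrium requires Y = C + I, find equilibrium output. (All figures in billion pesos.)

Y = 3565

MPC = (1280.12 − 1109.24)/(858 − 591) = 170.88/267 = 0.64
a = 1109.24 − 0.64(591) = 731
Equilibrium: Y = 731 + 0.64Y + 552.4
0.36Y = 1283.4, so Y = 1283.4/0.36 = 3565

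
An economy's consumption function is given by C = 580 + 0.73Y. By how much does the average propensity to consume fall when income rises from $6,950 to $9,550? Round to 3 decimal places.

At Y = 6950: C = 580 + 0.73(6950) = 5653.5, APC = 5653.5/6950 = 0.8135
At Y = 9550: C = 7551.5, APC = 7551.5/9550 = 0.7907
Fall in APC = 0.8135 − 0.7907 = 0.0228 ≈ 0.023

ΔAPC = 0.023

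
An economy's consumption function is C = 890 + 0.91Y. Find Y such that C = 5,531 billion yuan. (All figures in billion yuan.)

Y = 5100

890 + 0.91Y = 5531
0.91Y = 4641, so Y = 4641/0.91 = 5100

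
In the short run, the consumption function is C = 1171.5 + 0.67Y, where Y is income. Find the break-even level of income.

Y = 3550

At break-even, C = Y: 1171.5 + 0.67Y = Y
0.33Y = 1171.5, so Y = 1171.5/0.33 = 3550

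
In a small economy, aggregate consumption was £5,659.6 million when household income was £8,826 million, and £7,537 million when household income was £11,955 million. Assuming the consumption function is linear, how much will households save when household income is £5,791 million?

S = 1952.4

MPC = (7537 − 5659.6)/(11955 − 8826) = 1877.4/3129 = 0.6
a = 5659.6 − 0.6(8826) = 5659.6 − 5295.6 = 364
C = 364 + 0.6(5791) = 3838.6
S = 5791 − 3838.6 = 1952.4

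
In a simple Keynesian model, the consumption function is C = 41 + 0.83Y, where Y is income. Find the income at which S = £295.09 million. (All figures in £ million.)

Y = 1977

S = Y − C = -41 + 0.17Y
-41 + 0.17Y = 295.09, so 0.17Y = 336.09 and Y = 1977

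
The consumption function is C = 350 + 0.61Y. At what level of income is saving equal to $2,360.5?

S = Y − C = -350 + 0.39Y
-350 + 0.39Y = 2360.5, so 0.39Y = 2710.5 and Y = 6950

Y = 6950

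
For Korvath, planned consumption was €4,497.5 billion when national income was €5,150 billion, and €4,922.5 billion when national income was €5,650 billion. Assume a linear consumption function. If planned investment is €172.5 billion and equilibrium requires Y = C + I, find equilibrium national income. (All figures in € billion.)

MPC = (4922.5 − 4497.5)/(5650 − 5150) = 425/500 = 0.85
a = 4497.5 − 0.85(5150) = 120
Equilibrium: Y = 120 + 0.85Y + 172.5
0.15Y = 292.5, so Y = 292.5/0.15 = 1950

Y = 1950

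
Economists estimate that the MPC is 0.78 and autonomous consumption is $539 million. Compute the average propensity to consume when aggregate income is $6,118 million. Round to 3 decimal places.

C = 539 + 0.78(6118) = 5311.04
APC = C/Y = 5311.04/6118 = 0.868

APC = 0.868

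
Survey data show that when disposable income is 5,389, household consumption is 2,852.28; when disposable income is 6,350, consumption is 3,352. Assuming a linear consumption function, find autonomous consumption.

a = 50

MPC = ΔC/ΔY = (3352 − 2852.28)/(6350 − 5389) = 499.72/961 = 0.52
a = C − MPC·Y = 2852.28 − 0.52(5389) = 2852.28 − 2802.28 = 50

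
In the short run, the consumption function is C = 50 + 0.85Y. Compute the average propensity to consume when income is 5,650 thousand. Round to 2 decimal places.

C = 50 + 0.85(5650) = 4852.5
APC = C/Y = 4852.5/5650 = 0.86

APC = 0.86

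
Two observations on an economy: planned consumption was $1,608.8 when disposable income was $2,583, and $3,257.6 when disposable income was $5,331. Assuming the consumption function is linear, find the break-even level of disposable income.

MPC = (3257.6 − 1608.8)/(5331 − 2583) = 1648.8/2748 = 0.6
a = 1608.8 − 0.6(2583) = 1608.8 − 1549.8 = 59
Break-even: Y = a/(1−MPC) = 59/0.4 = 147.5

Y = 147.5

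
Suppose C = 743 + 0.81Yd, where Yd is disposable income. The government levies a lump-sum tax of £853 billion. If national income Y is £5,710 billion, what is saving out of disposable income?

S = 179.83

Yd = Y − T = 5710 − 853 = 4857
C = 743 + 0.81(4857) = 743 + 3934.17 = 4677.17
S = Yd − C = 4857 − 4677.17 = 179.83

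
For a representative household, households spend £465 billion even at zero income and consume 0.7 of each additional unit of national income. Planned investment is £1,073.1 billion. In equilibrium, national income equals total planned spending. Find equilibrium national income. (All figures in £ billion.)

Y = 5127

Y = C + I = 465 + 0.7Y + 1073.1
Y − 0.7Y = 1538.1
0.3Y = 1538.1, so Y = 1538.1/0.3 = 5127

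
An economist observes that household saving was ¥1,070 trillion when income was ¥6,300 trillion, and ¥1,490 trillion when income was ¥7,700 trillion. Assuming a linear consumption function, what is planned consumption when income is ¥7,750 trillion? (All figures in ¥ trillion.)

C = 6245

MPS = ΔS/ΔY = (1490 − 1070)/(7700 − 6300) = 420/1400 = 0.3
MPC = 1 − MPS = 0.7
Autonomous saving = 1070 − 0.3(6300) = -820, so a = 820
C = 820 + 0.7(7750) = 820 + 5425 = 6245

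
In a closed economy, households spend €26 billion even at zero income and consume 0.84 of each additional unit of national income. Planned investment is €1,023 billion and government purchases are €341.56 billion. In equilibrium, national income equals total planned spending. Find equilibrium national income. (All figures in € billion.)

Y = C + I + G = 26 + 0.84Y + 1023 + 341.56
Y − 0.84Y = 1390.56
0.16Y = 1390.56, so Y = 1390.56/0.16 = 8691

Y = 8691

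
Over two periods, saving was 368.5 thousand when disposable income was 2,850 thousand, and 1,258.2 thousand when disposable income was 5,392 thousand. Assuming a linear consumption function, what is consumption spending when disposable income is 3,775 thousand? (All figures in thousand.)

C = 3082.75

MPS = ΔS/ΔY = (1258.2 − 368.5)/(5392 − 2850) = 889.7/2542 = 0.35
MPC = 1 − MPS = 0.65
Autonomous saving = 368.5 − 0.35(2850) = -629, so a = 629
C = 629 + 0.65(3775) = 629 + 2453.75 = 3082.75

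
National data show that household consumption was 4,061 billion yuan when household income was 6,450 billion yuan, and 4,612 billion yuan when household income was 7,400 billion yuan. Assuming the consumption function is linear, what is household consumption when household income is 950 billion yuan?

MPC = (4612 − 4061)/(7400 − 6450) = 551/950 = 0.58
a = 4061 − 0.58(6450) = 4061 − 3741 = 320
C = 320 + 0.58(950) = 320 + 551 = 871

C = 871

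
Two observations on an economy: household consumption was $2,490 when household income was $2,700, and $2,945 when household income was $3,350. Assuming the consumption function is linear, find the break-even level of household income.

MPC = (2945 − 2490)/(3350 − 2700) = 455/650 = 0.7
a = 2490 − 0.7(2700) = 2490 − 1890 = 600
Break-even: Y = a/(1−MPC) = 600/0.3 = 2000

Y = 2000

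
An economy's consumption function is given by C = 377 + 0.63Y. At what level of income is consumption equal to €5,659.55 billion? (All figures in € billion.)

Y = 8385

377 + 0.63Y = 5659.55
0.63Y = 5282.55, so Y = 5282.55/0.63 = 8385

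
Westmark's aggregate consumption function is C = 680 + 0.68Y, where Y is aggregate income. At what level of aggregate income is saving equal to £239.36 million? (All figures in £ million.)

Y = 2873

S = Y − C = -680 + 0.32Y
-680 + 0.32Y = 239.36, so 0.32Y = 919.36 and Y = 2873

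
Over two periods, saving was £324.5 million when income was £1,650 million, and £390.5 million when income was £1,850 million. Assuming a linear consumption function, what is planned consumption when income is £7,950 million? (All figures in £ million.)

C = 5546.5

MPS = ΔS/ΔY = (390.5 − 324.5)/(1850 − 1650) = 66/200 = 0.33
MPC = 1 − MPS = 0.67
Autonomous saving = 324.5 − 0.33(1650) = -220, so a = 220
C = 220 + 0.67(7950) = 220 + 5326.5 = 5546.5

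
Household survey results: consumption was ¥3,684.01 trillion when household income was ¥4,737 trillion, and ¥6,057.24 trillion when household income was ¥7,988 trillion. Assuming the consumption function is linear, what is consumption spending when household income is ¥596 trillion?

MPC = (6057.24 − 3684.01)/(7988 − 4737) = 2373.23/3251 = 0.73
a = 3684.01 − 0.73(4737) = 3684.01 − 3458.01 = 226
C = 226 + 0.73(596) = 226 + 435.08 = 661.08

C = 661.08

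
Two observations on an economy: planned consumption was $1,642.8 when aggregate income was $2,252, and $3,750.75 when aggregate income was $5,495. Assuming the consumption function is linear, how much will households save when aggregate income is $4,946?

S = 1552.1

MPC = (3750.75 − 1642.8)/(5495 − 2252) = 2107.95/3243 = 0.65
a = 1642.8 − 0.65(2252) = 1642.8 − 1463.8 = 179
C = 179 + 0.65(4946) = 3393.9
S = 4946 − 3393.9 = 1552.1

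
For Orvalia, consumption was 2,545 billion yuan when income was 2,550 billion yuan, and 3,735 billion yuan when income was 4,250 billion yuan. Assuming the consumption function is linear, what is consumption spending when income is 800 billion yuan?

C = 1320

MPC = (3735 − 2545)/(4250 − 2550) = 1190/1700 = 0.7
a = 2545 − 0.7(2550) = 2545 − 1785 = 760
C = 760 + 0.7(800) = 760 + 560 = 1320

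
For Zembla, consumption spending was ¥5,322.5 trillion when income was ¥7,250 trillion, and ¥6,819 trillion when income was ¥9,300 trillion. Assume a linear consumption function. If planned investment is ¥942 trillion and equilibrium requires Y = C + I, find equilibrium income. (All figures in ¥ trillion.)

Y = 3600

MPC = (6819 − 5322.5)/(9300 − 7250) = 1496.5/2050 = 0.73
a = 5322.5 − 0.73(7250) = 30
Equilibrium: Y = 30 + 0.73Y + 942
0.27Y = 972, so Y = 972/0.27 = 3600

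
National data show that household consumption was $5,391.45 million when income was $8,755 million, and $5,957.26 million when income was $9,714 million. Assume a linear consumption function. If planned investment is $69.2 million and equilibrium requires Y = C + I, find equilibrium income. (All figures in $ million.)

Y = 720

MPC = (5957.26 − 5391.45)/(9714 − 8755) = 565.81/959 = 0.59
a = 5391.45 − 0.59(8755) = 226
Equilibrium: Y = 226 + 0.59Y + 69.2
0.41Y = 295.2, so Y = 295.2/0.41 = 720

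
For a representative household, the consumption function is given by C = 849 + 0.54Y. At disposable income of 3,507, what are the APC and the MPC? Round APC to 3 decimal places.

APC = 0.782; MPC = 0.54

MPC = 0.54 (the slope of the consumption function)
C = 849 + 0.54(3507) = 2742.78, so APC = 2742.78/3507 = 0.782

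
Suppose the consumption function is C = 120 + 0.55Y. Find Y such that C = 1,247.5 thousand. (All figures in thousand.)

120 + 0.55Y = 1247.5
0.55Y = 1127.5, so Y = 1127.5/0.55 = 2050

Y = 2050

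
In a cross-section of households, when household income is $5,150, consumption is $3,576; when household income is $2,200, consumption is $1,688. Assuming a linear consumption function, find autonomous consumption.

a = 280

MPC = ΔC/ΔY = (3576 − 1688)/(5150 − 2200) = 1888/2950 = 0.64
a = C − MPC·Y = 1688 − 0.64(2200) = 1688 − 1408 = 280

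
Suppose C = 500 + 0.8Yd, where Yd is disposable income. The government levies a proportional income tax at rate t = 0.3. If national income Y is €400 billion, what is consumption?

Yd = (1 − 0.3)(400) = 0.7(400) = 280
C = 500 + 0.8(280) = 500 + 224 = 724

C = 724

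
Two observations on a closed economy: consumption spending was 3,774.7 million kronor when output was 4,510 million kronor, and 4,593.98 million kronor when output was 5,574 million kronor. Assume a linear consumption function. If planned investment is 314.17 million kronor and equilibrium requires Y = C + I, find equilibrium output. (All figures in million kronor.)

MPC = (4593.98 − 3774.7)/(5574 − 4510) = 819.28/1064 = 0.77
a = 3774.7 − 0.77(4510) = 302
Equilibrium: Y = 302 + 0.77Y + 314.17
0.23Y = 616.17, so Y = 616.17/0.23 = 2679

Y = 2679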